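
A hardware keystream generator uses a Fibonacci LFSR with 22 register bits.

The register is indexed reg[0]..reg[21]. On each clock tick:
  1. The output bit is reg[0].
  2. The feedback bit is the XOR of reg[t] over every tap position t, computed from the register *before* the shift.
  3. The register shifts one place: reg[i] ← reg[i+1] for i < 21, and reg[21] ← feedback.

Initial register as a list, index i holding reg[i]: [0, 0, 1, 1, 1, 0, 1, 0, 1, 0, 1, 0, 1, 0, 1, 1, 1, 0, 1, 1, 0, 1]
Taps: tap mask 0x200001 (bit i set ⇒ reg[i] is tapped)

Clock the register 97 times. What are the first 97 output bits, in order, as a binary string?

step | reg (before) | out | fb
   0 | 0011101010101011101101 | 0 | 1
   1 | 0111010101010111011011 | 0 | 1
   2 | 1110101010101110110111 | 1 | 0
   3 | 1101010101011101101110 | 1 | 1
   4 | 1010101010111011011101 | 1 | 0
   5 | 0101010101110110111010 | 0 | 0
   6 | 1010101011101101110100 | 1 | 1
   7 | 0101010111011011101001 | 0 | 1
   8 | 1010101110110111010011 | 1 | 0
   9 | 0101011101101110100110 | 0 | 0
  10 | 1010111011011101001100 | 1 | 1
  11 | 0101110110111010011001 | 0 | 1
  12 | 1011101101110100110011 | 1 | 0
  13 | 0111011011101001100110 | 0 | 0
  14 | 1110110111010011001100 | 1 | 1
  15 | 1101101110100110011001 | 1 | 0
  16 | 1011011101001100110010 | 1 | 1
  17 | 0110111010011001100101 | 0 | 1
  18 | 1101110100110011001011 | 1 | 0
  19 | 1011101001100110010110 | 1 | 1
  20 | 0111010011001100101101 | 0 | 1
  21 | 1110100110011001011011 | 1 | 0
  22 | 1101001100110010110110 | 1 | 1
  23 | 1010011001100101101101 | 1 | 0
  24 | 0100110011001011011010 | 0 | 0
  25 | 1001100110010110110100 | 1 | 1
  26 | 0011001100101101101001 | 0 | 1
  27 | 0110011001011011010011 | 0 | 1
  28 | 1100110010110110100111 | 1 | 0
  29 | 1001100101101101001110 | 1 | 1
  30 | 0011001011011010011101 | 0 | 1
  31 | 0110010110110100111011 | 0 | 1
  32 | 1100101101101001110111 | 1 | 0
  33 | 1001011011010011101110 | 1 | 1
  34 | 0010110110100111011101 | 0 | 1
  35 | 0101101101001110111011 | 0 | 1
  36 | 1011011010011101110111 | 1 | 0
  37 | 0110110100111011101110 | 0 | 0
  38 | 1101101001110111011100 | 1 | 1
  39 | 1011010011101110111001 | 1 | 0
  40 | 0110100111011101110010 | 0 | 0
  41 | 1101001110111011100100 | 1 | 1
  42 | 1010011101110111001001 | 1 | 0
  43 | 0100111011101110010010 | 0 | 0
  44 | 1001110111011100100100 | 1 | 1
  45 | 0011101110111001001001 | 0 | 1
  46 | 0111011101110010010011 | 0 | 1
  47 | 1110111011100100100111 | 1 | 0
  48 | 1101110111001001001110 | 1 | 1
  49 | 1011101110010010011101 | 1 | 0
  50 | 0111011100100100111010 | 0 | 0
  51 | 1110111001001001110100 | 1 | 1
  52 | 1101110010010011101001 | 1 | 0
  53 | 1011100100100111010010 | 1 | 1
  54 | 0111001001001110100101 | 0 | 1
  55 | 1110010010011101001011 | 1 | 0
  56 | 1100100100111010010110 | 1 | 1
  57 | 1001001001110100101101 | 1 | 0
  58 | 0010010011101001011010 | 0 | 0
  59 | 0100100111010010110100 | 0 | 0
  60 | 1001001110100101101000 | 1 | 1
  61 | 0010011101001011010001 | 0 | 1
  62 | 0100111010010110100011 | 0 | 1
  63 | 1001110100101101000111 | 1 | 0
  64 | 0011101001011010001110 | 0 | 0
  65 | 0111010010110100011100 | 0 | 0
  66 | 1110100101101000111000 | 1 | 1
  67 | 1101001011010001110001 | 1 | 0
  68 | 1010010110100011100010 | 1 | 1
  69 | 0100101101000111000101 | 0 | 1
  70 | 1001011010001110001011 | 1 | 0
  71 | 0010110100011100010110 | 0 | 0
  72 | 0101101000111000101100 | 0 | 0
  73 | 1011010001110001011000 | 1 | 1
  74 | 0110100011100010110001 | 0 | 1
  75 | 1101000111000101100011 | 1 | 0
  76 | 1010001110001011000110 | 1 | 1
  77 | 0100011100010110001101 | 0 | 1
  78 | 1000111000101100011011 | 1 | 0
  79 | 0001110001011000110110 | 0 | 0
  80 | 0011100010110001101100 | 0 | 0
  81 | 0111000101100011011000 | 0 | 0
  82 | 1110001011000110110000 | 1 | 1
  83 | 1100010110001101100001 | 1 | 0
  84 | 1000101100011011000010 | 1 | 1
  85 | 0001011000110110000101 | 0 | 1
  86 | 0010110001101100001011 | 0 | 1
  87 | 0101100011011000010111 | 0 | 1
  88 | 1011000110110000101111 | 1 | 0
  89 | 0110001101100001011110 | 0 | 0
  90 | 1100011011000010111100 | 1 | 1
  91 | 1000110110000101111001 | 1 | 0
  92 | 0001101100001011110010 | 0 | 0
  93 | 0011011000010111100100 | 0 | 0
  94 | 0110110000101111001000 | 0 | 0
  95 | 1101100001011110010000 | 1 | 1
  96 | 1011000010111100100001 | 1 | 0

0011101010101011101101110100110011001011011010011101110111001001001110100101101000111000101100011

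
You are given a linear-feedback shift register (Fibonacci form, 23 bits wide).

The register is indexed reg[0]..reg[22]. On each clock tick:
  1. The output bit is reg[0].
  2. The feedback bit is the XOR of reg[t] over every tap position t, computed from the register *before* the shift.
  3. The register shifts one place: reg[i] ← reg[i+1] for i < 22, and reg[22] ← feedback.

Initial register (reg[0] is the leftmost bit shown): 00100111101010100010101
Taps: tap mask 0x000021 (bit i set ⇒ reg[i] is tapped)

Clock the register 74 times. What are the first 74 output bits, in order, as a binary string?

k : reg_k → out_k, fb_k
0: 00100111101010100010101 → 0, fb=1
1: 01001111010101000101011 → 0, fb=1
2: 10011110101010001010111 → 1, fb=0
3: 00111101010100010101110 → 0, fb=1
4: 01111010101000101011101 → 0, fb=0
5: 11110101010001010111010 → 1, fb=0
6: 11101010100010101110100 → 1, fb=1
7: 11010101000101011101001 → 1, fb=0
8: 10101010001010111010010 → 1, fb=1
9: 01010100010101110100101 → 0, fb=1
10: 10101000101011101001011 → 1, fb=1
11: 01010001010111010010111 → 0, fb=0
12: 10100010101110100101110 → 1, fb=1
13: 01000101011101001011101 → 0, fb=1
14: 10001010111010010111011 → 1, fb=1
15: 00010101110100101110111 → 0, fb=1
16: 00101011101001011101111 → 0, fb=0
17: 01010111010010111011110 → 0, fb=1
18: 10101110100101110111101 → 1, fb=0
19: 01011101001011101111010 → 0, fb=1
20: 10111010010111011110101 → 1, fb=1
21: 01110100101110111101011 → 0, fb=1
22: 11101001011101111010111 → 1, fb=1
23: 11010010111011110101111 → 1, fb=1
24: 10100101110111101011111 → 1, fb=0
25: 01001011101111010111110 → 0, fb=0
26: 10010111011110101111100 → 1, fb=0
27: 00101110111101011111000 → 0, fb=1
28: 01011101111010111110001 → 0, fb=1
29: 10111011110101111100011 → 1, fb=1
30: 01110111101011111000111 → 0, fb=1
31: 11101111010111110001111 → 1, fb=0
32: 11011110101111100011110 → 1, fb=0
33: 10111101011111000111100 → 1, fb=0
34: 01111010111110001111000 → 0, fb=0
35: 11110101111100011110000 → 1, fb=0
36: 11101011111000111100000 → 1, fb=1
37: 11010111110001111000001 → 1, fb=0
38: 10101111100011110000010 → 1, fb=0
39: 01011111000111100000100 → 0, fb=1
40: 10111110001111000001001 → 1, fb=0
41: 01111100011110000010010 → 0, fb=1
42: 11111000111100000100101 → 1, fb=1
43: 11110001111000001001011 → 1, fb=1
44: 11100011110000010010111 → 1, fb=1
45: 11000111100000100101111 → 1, fb=0
46: 10001111000001001011110 → 1, fb=0
47: 00011110000010010111100 → 0, fb=1
48: 00111100000100101111001 → 0, fb=1
49: 01111000001001011110011 → 0, fb=0
50: 11110000010010111100110 → 1, fb=1
51: 11100000100101111001101 → 1, fb=1
52: 11000001001011110011011 → 1, fb=1
53: 10000010010111100110111 → 1, fb=1
54: 00000100101111001101111 → 0, fb=1
55: 00001001011110011011111 → 0, fb=0
56: 00010010111100110111110 → 0, fb=0
57: 00100101111001101111100 → 0, fb=1
58: 01001011110011011111001 → 0, fb=0
59: 10010111100110111110010 → 1, fb=0
60: 00101111001101111100100 → 0, fb=1
61: 01011110011011111001001 → 0, fb=1
62: 10111100110111110010011 → 1, fb=0
63: 01111001101111100100110 → 0, fb=0
64: 11110011011111001001100 → 1, fb=1
65: 11100110111110010011001 → 1, fb=0
66: 11001101111100100110010 → 1, fb=0
67: 10011011111001001100100 → 1, fb=1
68: 00110111110010011001001 → 0, fb=1
69: 01101111100100110010011 → 0, fb=1
70: 11011111001001100100111 → 1, fb=0
71: 10111110010011001001110 → 1, fb=0
72: 01111100100110010011100 → 0, fb=1
73: 11111001001100100111001 → 1, fb=1

00100111101010100010101110100101110111101011111000111100000100101111001101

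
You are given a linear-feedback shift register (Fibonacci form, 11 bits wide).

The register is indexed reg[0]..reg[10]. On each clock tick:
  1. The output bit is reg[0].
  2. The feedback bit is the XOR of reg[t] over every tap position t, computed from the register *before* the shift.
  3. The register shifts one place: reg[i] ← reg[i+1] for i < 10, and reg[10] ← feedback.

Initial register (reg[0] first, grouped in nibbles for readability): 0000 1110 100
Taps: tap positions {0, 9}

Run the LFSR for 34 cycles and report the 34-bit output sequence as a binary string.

k : reg_k → out_k, fb_k
0: 00001110100 → 0, fb=0
1: 00011101000 → 0, fb=0
2: 00111010000 → 0, fb=0
3: 01110100000 → 0, fb=0
4: 11101000000 → 1, fb=1
5: 11010000001 → 1, fb=1
6: 10100000011 → 1, fb=0
7: 01000000110 → 0, fb=1
8: 10000001101 → 1, fb=1
9: 00000011011 → 0, fb=1
10: 00000110111 → 0, fb=1
11: 00001101111 → 0, fb=1
12: 00011011111 → 0, fb=1
13: 00110111111 → 0, fb=1
14: 01101111111 → 0, fb=1
15: 11011111111 → 1, fb=0
16: 10111111110 → 1, fb=0
17: 01111111100 → 0, fb=0
18: 11111111000 → 1, fb=1
19: 11111110001 → 1, fb=1
20: 11111100011 → 1, fb=0
21: 11111000110 → 1, fb=0
22: 11110001100 → 1, fb=1
23: 11100011001 → 1, fb=1
24: 11000110011 → 1, fb=0
25: 10001100110 → 1, fb=0
26: 00011001100 → 0, fb=0
27: 00110011000 → 0, fb=0
28: 01100110000 → 0, fb=0
29: 11001100000 → 1, fb=1
30: 10011000001 → 1, fb=1
31: 00110000011 → 0, fb=1
32: 01100000111 → 0, fb=1
33: 11000001111 → 1, fb=0

0000111010000001101111111100011001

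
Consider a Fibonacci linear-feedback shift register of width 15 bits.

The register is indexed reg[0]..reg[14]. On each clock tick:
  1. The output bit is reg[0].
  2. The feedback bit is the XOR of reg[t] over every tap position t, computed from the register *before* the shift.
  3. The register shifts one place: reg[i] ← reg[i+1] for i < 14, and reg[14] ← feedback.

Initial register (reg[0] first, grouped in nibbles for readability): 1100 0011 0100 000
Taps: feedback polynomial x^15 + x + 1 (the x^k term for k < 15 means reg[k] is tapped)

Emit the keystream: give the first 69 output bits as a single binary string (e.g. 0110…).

110000110100000010001011100000110011100100001010100101100011111101110

step | reg (before) | out | fb
   0 | 110000110100000 | 1 | 0
   1 | 100001101000000 | 1 | 1
   2 | 000011010000001 | 0 | 0
   3 | 000110100000010 | 0 | 0
   4 | 001101000000100 | 0 | 0
   5 | 011010000001000 | 0 | 1
   6 | 110100000010001 | 1 | 0
   7 | 101000000100010 | 1 | 1
   8 | 010000001000101 | 0 | 1
   9 | 100000010001011 | 1 | 1
  10 | 000000100010111 | 0 | 0
  11 | 000001000101110 | 0 | 0
  12 | 000010001011100 | 0 | 0
  13 | 000100010111000 | 0 | 0
  14 | 001000101110000 | 0 | 0
  15 | 010001011100000 | 0 | 1
  16 | 100010111000001 | 1 | 1
  17 | 000101110000011 | 0 | 0
  18 | 001011100000110 | 0 | 0
  19 | 010111000001100 | 0 | 1
  20 | 101110000011001 | 1 | 1
  21 | 011100000110011 | 0 | 1
  22 | 111000001100111 | 1 | 0
  23 | 110000011001110 | 1 | 0
  24 | 100000110011100 | 1 | 1
  25 | 000001100111001 | 0 | 0
  26 | 000011001110010 | 0 | 0
  27 | 000110011100100 | 0 | 0
  28 | 001100111001000 | 0 | 0
  29 | 011001110010000 | 0 | 1
  30 | 110011100100001 | 1 | 0
  31 | 100111001000010 | 1 | 1
  32 | 001110010000101 | 0 | 0
  33 | 011100100001010 | 0 | 1
  34 | 111001000010101 | 1 | 0
  35 | 110010000101010 | 1 | 0
  36 | 100100001010100 | 1 | 1
  37 | 001000010101001 | 0 | 0
  38 | 010000101010010 | 0 | 1
  39 | 100001010100101 | 1 | 1
  40 | 000010101001011 | 0 | 0
  41 | 000101010010110 | 0 | 0
  42 | 001010100101100 | 0 | 0
  43 | 010101001011000 | 0 | 1
  44 | 101010010110001 | 1 | 1
  45 | 010100101100011 | 0 | 1
  46 | 101001011000111 | 1 | 1
  47 | 010010110001111 | 0 | 1
  48 | 100101100011111 | 1 | 1
  49 | 001011000111111 | 0 | 0
  50 | 010110001111110 | 0 | 1
  51 | 101100011111101 | 1 | 1
  52 | 011000111111011 | 0 | 1
  53 | 110001111110111 | 1 | 0
  54 | 100011111101110 | 1 | 1
  55 | 000111111011101 | 0 | 0
  56 | 001111110111010 | 0 | 0
  57 | 011111101110100 | 0 | 1
  58 | 111111011101001 | 1 | 0
  59 | 111110111010010 | 1 | 0
  60 | 111101110100100 | 1 | 0
  61 | 111011101001000 | 1 | 0
  62 | 110111010010000 | 1 | 0
  63 | 101110100100000 | 1 | 1
  64 | 011101001000001 | 0 | 1
  65 | 111010010000011 | 1 | 0
  66 | 110100100000110 | 1 | 0
  67 | 101001000001100 | 1 | 1
  68 | 010010000011001 | 0 | 1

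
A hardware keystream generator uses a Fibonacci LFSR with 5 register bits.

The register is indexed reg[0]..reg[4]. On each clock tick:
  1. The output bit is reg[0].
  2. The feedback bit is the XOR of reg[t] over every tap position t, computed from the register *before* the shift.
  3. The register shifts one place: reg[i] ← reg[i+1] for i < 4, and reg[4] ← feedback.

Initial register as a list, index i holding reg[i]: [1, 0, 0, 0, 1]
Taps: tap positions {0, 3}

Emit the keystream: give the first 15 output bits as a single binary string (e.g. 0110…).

k : reg_k → out_k, fb_k
0: 10001 → 1, fb=1
1: 00011 → 0, fb=1
2: 00111 → 0, fb=1
3: 01111 → 0, fb=1
4: 11111 → 1, fb=0
5: 11110 → 1, fb=0
6: 11100 → 1, fb=1
7: 11001 → 1, fb=1
8: 10011 → 1, fb=0
9: 00110 → 0, fb=1
10: 01101 → 0, fb=0
11: 11010 → 1, fb=0
12: 10100 → 1, fb=1
13: 01001 → 0, fb=0
14: 10010 → 1, fb=0

100011111001101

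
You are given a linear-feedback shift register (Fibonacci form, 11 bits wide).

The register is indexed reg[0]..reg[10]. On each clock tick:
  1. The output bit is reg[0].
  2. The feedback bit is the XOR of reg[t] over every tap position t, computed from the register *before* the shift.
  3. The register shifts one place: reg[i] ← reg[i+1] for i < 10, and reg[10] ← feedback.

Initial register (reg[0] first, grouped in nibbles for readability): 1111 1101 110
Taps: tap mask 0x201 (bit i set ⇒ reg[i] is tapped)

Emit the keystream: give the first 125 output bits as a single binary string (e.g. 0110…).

11111101110011001001111000010110010101110000100011010100000111011111110010011001111010010110010000100101111110100011001110101

tick  register→output (feedback)
  0  11111101110→1 (0)
  1  11111011100→1 (1)
  2  11110111001→1 (1)
  3  11101110011→1 (0)
  4  11011100110→1 (0)
  5  10111001100→1 (1)
  6  01110011001→0 (0)
  7  11100110010→1 (0)
  8  11001100100→1 (1)
  9  10011001001→1 (1)
 10  00110010011→0 (1)
 11  01100100111→0 (1)
 12  11001001111→1 (0)
 13  10010011110→1 (0)
 14  00100111100→0 (0)
 15  01001111000→0 (0)
 16  10011110000→1 (1)
 17  00111100001→0 (0)
 18  01111000010→0 (1)
 19  11110000101→1 (1)
 20  11100001011→1 (0)
 21  11000010110→1 (0)
 22  10000101100→1 (1)
 23  00001011001→0 (0)
 24  00010110010→0 (1)
 25  00101100101→0 (0)
 26  01011001010→0 (1)
 27  10110010101→1 (1)
 28  01100101011→0 (1)
 29  11001010111→1 (0)
 30  10010101110→1 (0)
 31  00101011100→0 (0)
 32  01010111000→0 (0)
 33  10101110000→1 (1)
 34  01011100001→0 (0)
 35  10111000010→1 (0)
 36  01110000100→0 (0)
 37  11100001000→1 (1)
 38  11000010001→1 (1)
 39  10000100011→1 (0)
 40  00001000110→0 (1)
 41  00010001101→0 (0)
 42  00100011010→0 (1)
 43  01000110101→0 (0)
 44  10001101010→1 (0)
 45  00011010100→0 (0)
 46  00110101000→0 (0)
 47  01101010000→0 (0)
 48  11010100000→1 (1)
 49  10101000001→1 (1)
 50  01010000011→0 (1)
 51  10100000111→1 (0)
 52  01000001110→0 (1)
 53  10000011101→1 (1)
 54  00000111011→0 (1)
 55  00001110111→0 (1)
 56  00011101111→0 (1)
 57  00111011111→0 (1)
 58  01110111111→0 (1)
 59  11101111111→1 (0)
 60  11011111110→1 (0)
 61  10111111100→1 (1)
 62  01111111001→0 (0)
 63  11111110010→1 (0)
 64  11111100100→1 (1)
 65  11111001001→1 (1)
 66  11110010011→1 (0)
 67  11100100110→1 (0)
 68  11001001100→1 (1)
 69  10010011001→1 (1)
 70  00100110011→0 (1)
 71  01001100111→0 (1)
 72  10011001111→1 (0)
 73  00110011110→0 (1)
 74  01100111101→0 (0)
 75  11001111010→1 (0)
 76  10011110100→1 (1)
 77  00111101001→0 (0)
 78  01111010010→0 (1)
 79  11110100101→1 (1)
 80  11101001011→1 (0)
 81  11010010110→1 (0)
 82  10100101100→1 (1)
 83  01001011001→0 (0)
 84  10010110010→1 (0)
 85  00101100100→0 (0)
 86  01011001000→0 (0)
 87  10110010000→1 (1)
 88  01100100001→0 (0)
 89  11001000010→1 (0)
 90  10010000100→1 (1)
 91  00100001001→0 (0)
 92  01000010010→0 (1)
 93  10000100101→1 (1)
 94  00001001011→0 (1)
 95  00010010111→0 (1)
 96  00100101111→0 (1)
 97  01001011111→0 (1)
 98  10010111111→1 (0)
 99  00101111110→0 (1)
100  01011111101→0 (0)
101  10111111010→1 (0)
102  01111110100→0 (0)
103  11111101000→1 (1)
104  11111010001→1 (1)
105  11110100011→1 (0)
106  11101000110→1 (0)
107  11010001100→1 (1)
108  10100011001→1 (1)
109  01000110011→0 (1)
110  10001100111→1 (0)
111  00011001110→0 (1)
112  00110011101→0 (0)
113  01100111010→0 (1)
114  11001110101→1 (1)
115  10011101011→1 (0)
116  00111010110→0 (1)
117  01110101101→0 (0)
118  11101011010→1 (0)
119  11010110100→1 (1)
120  10101101001→1 (1)
121  01011010011→0 (1)
122  10110100111→1 (0)
123  01101001110→0 (1)
124  11010011101→1 (1)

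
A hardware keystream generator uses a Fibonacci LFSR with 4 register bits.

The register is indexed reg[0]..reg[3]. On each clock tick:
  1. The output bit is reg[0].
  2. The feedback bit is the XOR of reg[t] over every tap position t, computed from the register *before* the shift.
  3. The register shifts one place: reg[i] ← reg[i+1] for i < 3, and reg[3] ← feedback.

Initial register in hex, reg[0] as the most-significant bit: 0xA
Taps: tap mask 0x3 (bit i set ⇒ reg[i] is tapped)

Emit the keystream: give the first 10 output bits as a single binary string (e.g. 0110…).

1010111100

tick  register→output (feedback)
  0  1010→1 (1)
  1  0101→0 (1)
  2  1011→1 (1)
  3  0111→0 (1)
  4  1111→1 (0)
  5  1110→1 (0)
  6  1100→1 (0)
  7  1000→1 (1)
  8  0001→0 (0)
  9  0010→0 (0)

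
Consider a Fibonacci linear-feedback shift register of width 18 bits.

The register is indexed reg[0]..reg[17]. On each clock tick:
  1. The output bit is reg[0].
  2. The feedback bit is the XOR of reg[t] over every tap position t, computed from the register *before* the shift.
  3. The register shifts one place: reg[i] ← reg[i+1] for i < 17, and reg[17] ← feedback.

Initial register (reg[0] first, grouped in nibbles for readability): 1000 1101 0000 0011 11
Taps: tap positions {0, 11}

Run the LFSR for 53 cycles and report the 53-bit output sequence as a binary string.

10001101000000111110010010001001111010101111011110010

step | reg (before) | out | fb
   0 | 100011010000001111 | 1 | 1
   1 | 000110100000011111 | 0 | 0
   2 | 001101000000111110 | 0 | 0
   3 | 011010000001111100 | 0 | 1
   4 | 110100000011111001 | 1 | 0
   5 | 101000000111110010 | 1 | 0
   6 | 010000001111100100 | 0 | 1
   7 | 100000011111001001 | 1 | 0
   8 | 000000111110010010 | 0 | 0
   9 | 000001111100100100 | 0 | 0
  10 | 000011111001001000 | 0 | 1
  11 | 000111110010010001 | 0 | 0
  12 | 001111100100100010 | 0 | 0
  13 | 011111001001000100 | 0 | 1
  14 | 111110010010001001 | 1 | 1
  15 | 111100100100010011 | 1 | 1
  16 | 111001001000100111 | 1 | 1
  17 | 110010010001001111 | 1 | 0
  18 | 100100100010011110 | 1 | 1
  19 | 001001000100111101 | 0 | 0
  20 | 010010001001111010 | 0 | 1
  21 | 100100010011110101 | 1 | 0
  22 | 001000100111101010 | 0 | 1
  23 | 010001001111010101 | 0 | 1
  24 | 100010011110101011 | 1 | 1
  25 | 000100111101010111 | 0 | 1
  26 | 001001111010101111 | 0 | 0
  27 | 010011110101011110 | 0 | 1
  28 | 100111101010111101 | 1 | 1
  29 | 001111010101111011 | 0 | 1
  30 | 011110101011110111 | 0 | 1
  31 | 111101010111101111 | 1 | 0
  32 | 111010101111011110 | 1 | 0
  33 | 110101011110111100 | 1 | 1
  34 | 101010111101111001 | 1 | 0
  35 | 010101111011110010 | 0 | 1
  36 | 101011110111100101 | 1 | 0
  37 | 010111101111001010 | 0 | 1
  38 | 101111011110010101 | 1 | 1
  39 | 011110111100101011 | 0 | 0
  40 | 111101111001010110 | 1 | 0
  41 | 111011110010101100 | 1 | 1
  42 | 110111100101011001 | 1 | 0
  43 | 101111001010110010 | 1 | 1
  44 | 011110010101100101 | 0 | 1
  45 | 111100101011001011 | 1 | 0
  46 | 111001010110010110 | 1 | 1
  47 | 110010101100101101 | 1 | 1
  48 | 100101011001011011 | 1 | 0
  49 | 001010110010110110 | 0 | 0
  50 | 010101100101101100 | 0 | 1
  51 | 101011001011011001 | 1 | 0
  52 | 010110010110110010 | 0 | 0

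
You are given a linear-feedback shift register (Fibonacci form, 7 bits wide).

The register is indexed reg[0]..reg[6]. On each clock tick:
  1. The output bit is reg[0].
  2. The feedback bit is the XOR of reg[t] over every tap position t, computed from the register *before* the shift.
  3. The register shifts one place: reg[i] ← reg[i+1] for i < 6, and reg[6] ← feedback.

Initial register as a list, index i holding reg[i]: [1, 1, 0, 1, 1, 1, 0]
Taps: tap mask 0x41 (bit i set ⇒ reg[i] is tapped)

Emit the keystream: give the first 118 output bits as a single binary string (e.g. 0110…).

step | reg (before) | out | fb
   0 | 1101110 | 1 | 1
   1 | 1011101 | 1 | 0
   2 | 0111010 | 0 | 0
   3 | 1110100 | 1 | 1
   4 | 1101001 | 1 | 0
   5 | 1010010 | 1 | 1
   6 | 0100101 | 0 | 1
   7 | 1001011 | 1 | 0
   8 | 0010110 | 0 | 0
   9 | 0101100 | 0 | 0
  10 | 1011000 | 1 | 1
  11 | 0110001 | 0 | 1
  12 | 1100011 | 1 | 0
  13 | 1000110 | 1 | 1
  14 | 0001101 | 0 | 1
  15 | 0011011 | 0 | 1
  16 | 0110111 | 0 | 1
  17 | 1101111 | 1 | 0
  18 | 1011110 | 1 | 1
  19 | 0111101 | 0 | 1
  20 | 1111011 | 1 | 0
  21 | 1110110 | 1 | 1
  22 | 1101101 | 1 | 0
  23 | 1011010 | 1 | 1
  24 | 0110101 | 0 | 1
  25 | 1101011 | 1 | 0
  26 | 1010110 | 1 | 1
  27 | 0101101 | 0 | 1
  28 | 1011011 | 1 | 0
  29 | 0110110 | 0 | 0
  30 | 1101100 | 1 | 1
  31 | 1011001 | 1 | 0
  32 | 0110010 | 0 | 0
  33 | 1100100 | 1 | 1
  34 | 1001001 | 1 | 0
  35 | 0010010 | 0 | 0
  36 | 0100100 | 0 | 0
  37 | 1001000 | 1 | 1
  38 | 0010001 | 0 | 1
  39 | 0100011 | 0 | 1
  40 | 1000111 | 1 | 0
  41 | 0001110 | 0 | 0
  42 | 0011100 | 0 | 0
  43 | 0111000 | 0 | 0
  44 | 1110000 | 1 | 1
  45 | 1100001 | 1 | 0
  46 | 1000010 | 1 | 1
  47 | 0000101 | 0 | 1
  48 | 0001011 | 0 | 1
  49 | 0010111 | 0 | 1
  50 | 0101111 | 0 | 1
  51 | 1011111 | 1 | 0
  52 | 0111110 | 0 | 0
  53 | 1111100 | 1 | 1
  54 | 1111001 | 1 | 0
  55 | 1110010 | 1 | 1
  56 | 1100101 | 1 | 0
  57 | 1001010 | 1 | 1
  58 | 0010101 | 0 | 1
  59 | 0101011 | 0 | 1
  60 | 1010111 | 1 | 0
  61 | 0101110 | 0 | 0
  62 | 1011100 | 1 | 1
  63 | 0111001 | 0 | 1
  64 | 1110011 | 1 | 0
  65 | 1100110 | 1 | 1
  66 | 1001101 | 1 | 0
  67 | 0011010 | 0 | 0
  68 | 0110100 | 0 | 0
  69 | 1101000 | 1 | 1
  70 | 1010001 | 1 | 0
  71 | 0100010 | 0 | 0
  72 | 1000100 | 1 | 1
  73 | 0001001 | 0 | 1
  74 | 0010011 | 0 | 1
  75 | 0100111 | 0 | 1
  76 | 1001111 | 1 | 0
  77 | 0011110 | 0 | 0
  78 | 0111100 | 0 | 0
  79 | 1111000 | 1 | 1
  80 | 1110001 | 1 | 0
  81 | 1100010 | 1 | 1
  82 | 1000101 | 1 | 0
  83 | 0001010 | 0 | 0
  84 | 0010100 | 0 | 0
  85 | 0101000 | 0 | 0
  86 | 1010000 | 1 | 1
  87 | 0100001 | 0 | 1
  88 | 1000011 | 1 | 0
  89 | 0000110 | 0 | 0
  90 | 0001100 | 0 | 0
  91 | 0011000 | 0 | 0
  92 | 0110000 | 0 | 0
  93 | 1100000 | 1 | 1
  94 | 1000001 | 1 | 0
  95 | 0000010 | 0 | 0
  96 | 0000100 | 0 | 0
  97 | 0001000 | 0 | 0
  98 | 0010000 | 0 | 0
  99 | 0100000 | 0 | 0
 100 | 1000000 | 1 | 1
 101 | 0000001 | 0 | 1
 102 | 0000011 | 0 | 1
 103 | 0000111 | 0 | 1
 104 | 0001111 | 0 | 1
 105 | 0011111 | 0 | 1
 106 | 0111111 | 0 | 1
 107 | 1111111 | 1 | 0
 108 | 1111110 | 1 | 1
 109 | 1111101 | 1 | 0
 110 | 1111010 | 1 | 1
 111 | 1110101 | 1 | 0
 112 | 1101010 | 1 | 1
 113 | 1010101 | 1 | 0
 114 | 0101010 | 0 | 0
 115 | 1010100 | 1 | 1
 116 | 0101001 | 0 | 1
 117 | 1010011 | 1 | 0

1101110100101100011011110110101101100100100011100001011111001010111001101000100111100010100001100000100000011111110101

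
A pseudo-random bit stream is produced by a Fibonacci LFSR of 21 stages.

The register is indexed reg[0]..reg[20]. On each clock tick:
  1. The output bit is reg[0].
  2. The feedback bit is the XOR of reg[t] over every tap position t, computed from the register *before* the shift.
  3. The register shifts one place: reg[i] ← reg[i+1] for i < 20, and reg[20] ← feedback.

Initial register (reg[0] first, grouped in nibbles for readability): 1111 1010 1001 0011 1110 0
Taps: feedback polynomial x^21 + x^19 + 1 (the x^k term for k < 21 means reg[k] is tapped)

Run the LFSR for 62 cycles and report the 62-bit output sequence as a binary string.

11111010100100111110011001000101111001101001011111011001011011

step | reg (before) | out | fb
   0 | 111110101001001111100 | 1 | 1
   1 | 111101010010011111001 | 1 | 1
   2 | 111010100100111110011 | 1 | 0
   3 | 110101001001111100110 | 1 | 0
   4 | 101010010011111001100 | 1 | 1
   5 | 010100100111110011001 | 0 | 0
   6 | 101001001111100110010 | 1 | 0
   7 | 010010011111001100100 | 0 | 0
   8 | 100100111110011001000 | 1 | 1
   9 | 001001111100110010001 | 0 | 0
  10 | 010011111001100100010 | 0 | 1
  11 | 100111110011001000101 | 1 | 1
  12 | 001111100110010001011 | 0 | 1
  13 | 011111001100100010111 | 0 | 1
  14 | 111110011001000101111 | 1 | 0
  15 | 111100110010001011110 | 1 | 0
  16 | 111001100100010111100 | 1 | 1
  17 | 110011001000101111001 | 1 | 1
  18 | 100110010001011110011 | 1 | 0
  19 | 001100100010111100110 | 0 | 1
  20 | 011001000101111001101 | 0 | 0
  21 | 110010001011110011010 | 1 | 0
  22 | 100100010111100110100 | 1 | 1
  23 | 001000101111001101001 | 0 | 0
  24 | 010001011110011010010 | 0 | 1
  25 | 100010111100110100101 | 1 | 1
  26 | 000101111001101001011 | 0 | 1
  27 | 001011110011010010111 | 0 | 1
  28 | 010111100110100101111 | 0 | 1
  29 | 101111001101001011111 | 1 | 0
  30 | 011110011010010111110 | 0 | 1
  31 | 111100110100101111101 | 1 | 1
  32 | 111001101001011111011 | 1 | 0
  33 | 110011010010111110110 | 1 | 0
  34 | 100110100101111101100 | 1 | 1
  35 | 001101001011111011001 | 0 | 0
  36 | 011010010111110110010 | 0 | 1
  37 | 110100101111101100101 | 1 | 1
  38 | 101001011111011001011 | 1 | 0
  39 | 010010111110110010110 | 0 | 1
  40 | 100101111101100101101 | 1 | 1
  41 | 001011111011001011011 | 0 | 1
  42 | 010111110110010110111 | 0 | 1
  43 | 101111101100101101111 | 1 | 0
  44 | 011111011001011011110 | 0 | 1
  45 | 111110110010110111101 | 1 | 1
  46 | 111101100101101111011 | 1 | 0
  47 | 111011001011011110110 | 1 | 0
  48 | 110110010110111101100 | 1 | 1
  49 | 101100101101111011001 | 1 | 1
  50 | 011001011011110110011 | 0 | 1
  51 | 110010110111101100111 | 1 | 0
  52 | 100101101111011001110 | 1 | 0
  53 | 001011011110110011100 | 0 | 0
  54 | 010110111101100111000 | 0 | 0
  55 | 101101111011001110000 | 1 | 1
  56 | 011011110110011100001 | 0 | 0
  57 | 110111101100111000010 | 1 | 0
  58 | 101111011001110000100 | 1 | 1
  59 | 011110110011100001001 | 0 | 0
  60 | 111101100111000010010 | 1 | 0
  61 | 111011001110000100100 | 1 | 1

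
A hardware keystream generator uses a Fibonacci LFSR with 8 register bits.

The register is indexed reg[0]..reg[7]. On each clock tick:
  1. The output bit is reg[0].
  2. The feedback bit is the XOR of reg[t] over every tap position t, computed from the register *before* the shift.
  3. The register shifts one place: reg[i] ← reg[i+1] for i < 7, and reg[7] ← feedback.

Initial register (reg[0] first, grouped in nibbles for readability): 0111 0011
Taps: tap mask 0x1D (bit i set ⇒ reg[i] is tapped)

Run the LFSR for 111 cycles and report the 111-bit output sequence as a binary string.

011100110001011010010001010010101001110111011001111011111101001100110101000110000011101010101111100101000010011

k : reg_k → out_k, fb_k
0: 01110011 → 0, fb=0
1: 11100110 → 1, fb=0
2: 11001100 → 1, fb=0
3: 10011000 → 1, fb=1
4: 00110001 → 0, fb=0
5: 01100010 → 0, fb=1
6: 11000101 → 1, fb=1
7: 10001011 → 1, fb=0
8: 00010110 → 0, fb=1
9: 00101101 → 0, fb=0
10: 01011010 → 0, fb=0
11: 10110100 → 1, fb=1
12: 01101001 → 0, fb=0
13: 11010010 → 1, fb=0
14: 10100100 → 1, fb=0
15: 01001000 → 0, fb=1
16: 10010001 → 1, fb=0
17: 00100010 → 0, fb=1
18: 01000101 → 0, fb=0
19: 10001010 → 1, fb=0
20: 00010100 → 0, fb=1
21: 00101001 → 0, fb=0
22: 01010010 → 0, fb=1
23: 10100101 → 1, fb=0
24: 01001010 → 0, fb=1
25: 10010101 → 1, fb=0
26: 00101010 → 0, fb=0
27: 01010100 → 0, fb=1
28: 10101001 → 1, fb=1
29: 01010011 → 0, fb=1
30: 10100111 → 1, fb=0
31: 01001110 → 0, fb=1
32: 10011101 → 1, fb=1
33: 00111011 → 0, fb=1
34: 01110111 → 0, fb=0
35: 11101110 → 1, fb=1
36: 11011101 → 1, fb=1
37: 10111011 → 1, fb=0
38: 01110110 → 0, fb=0
39: 11101100 → 1, fb=1
40: 11011001 → 1, fb=1
41: 10110011 → 1, fb=1
42: 01100111 → 0, fb=1
43: 11001111 → 1, fb=0
44: 10011110 → 1, fb=1
45: 00111101 → 0, fb=1
46: 01111011 → 0, fb=1
47: 11110111 → 1, fb=1
48: 11101111 → 1, fb=1
49: 11011111 → 1, fb=1
50: 10111111 → 1, fb=0
51: 01111110 → 0, fb=1
52: 11111101 → 1, fb=0
53: 11111010 → 1, fb=0
54: 11110100 → 1, fb=1
55: 11101001 → 1, fb=1
56: 11010011 → 1, fb=0
57: 10100110 → 1, fb=0
58: 01001100 → 0, fb=1
59: 10011001 → 1, fb=1
60: 00110011 → 0, fb=0
61: 01100110 → 0, fb=1
62: 11001101 → 1, fb=0
63: 10011010 → 1, fb=1
64: 00110101 → 0, fb=0
65: 01101010 → 0, fb=0
66: 11010100 → 1, fb=0
67: 10101000 → 1, fb=1
68: 01010001 → 0, fb=1
69: 10100011 → 1, fb=0
70: 01000110 → 0, fb=0
71: 10001100 → 1, fb=0
72: 00011000 → 0, fb=0
73: 00110000 → 0, fb=0
74: 01100000 → 0, fb=1
75: 11000001 → 1, fb=1
76: 10000011 → 1, fb=1
77: 00000111 → 0, fb=0
78: 00001110 → 0, fb=1
79: 00011101 → 0, fb=0
80: 00111010 → 0, fb=1
81: 01110101 → 0, fb=0
82: 11101010 → 1, fb=1
83: 11010101 → 1, fb=0
84: 10101010 → 1, fb=1
85: 01010101 → 0, fb=1
86: 10101011 → 1, fb=1
87: 01010111 → 0, fb=1
88: 10101111 → 1, fb=1
89: 01011111 → 0, fb=0
90: 10111110 → 1, fb=0
91: 01111100 → 0, fb=1
92: 11111001 → 1, fb=0
93: 11110010 → 1, fb=1
94: 11100101 → 1, fb=0
95: 11001010 → 1, fb=0
96: 10010100 → 1, fb=0
97: 00101000 → 0, fb=0
98: 01010000 → 0, fb=1
99: 10100001 → 1, fb=0
100: 01000010 → 0, fb=0
101: 10000100 → 1, fb=1
102: 00001001 → 0, fb=1
103: 00010011 → 0, fb=1
104: 00100111 → 0, fb=1
105: 01001111 → 0, fb=1
106: 10011111 → 1, fb=1
107: 00111111 → 0, fb=1
108: 01111111 → 0, fb=1
109: 11111111 → 1, fb=0
110: 11111110 → 1, fb=0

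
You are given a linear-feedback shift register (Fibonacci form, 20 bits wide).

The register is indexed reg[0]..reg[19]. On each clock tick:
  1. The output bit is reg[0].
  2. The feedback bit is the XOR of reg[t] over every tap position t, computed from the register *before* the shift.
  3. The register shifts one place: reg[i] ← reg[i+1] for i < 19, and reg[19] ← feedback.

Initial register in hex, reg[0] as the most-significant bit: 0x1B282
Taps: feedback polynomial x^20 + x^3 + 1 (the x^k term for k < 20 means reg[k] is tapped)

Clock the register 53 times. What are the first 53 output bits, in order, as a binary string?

00011011001010000010110000100110100101001101000100100

step | reg (before) | out | fb
   0 | 00011011001010000010 | 0 | 1
   1 | 00110110010100000101 | 0 | 1
   2 | 01101100101000001011 | 0 | 0
   3 | 11011001010000010110 | 1 | 0
   4 | 10110010100000101100 | 1 | 0
   5 | 01100101000001011000 | 0 | 0
   6 | 11001010000010110000 | 1 | 1
   7 | 10010100000101100001 | 1 | 0
   8 | 00101000001011000010 | 0 | 0
   9 | 01010000010110000100 | 0 | 1
  10 | 10100000101100001001 | 1 | 1
  11 | 01000001011000010011 | 0 | 0
  12 | 10000010110000100110 | 1 | 1
  13 | 00000101100001001101 | 0 | 0
  14 | 00001011000010011010 | 0 | 0
  15 | 00010110000100110100 | 0 | 1
  16 | 00101100001001101001 | 0 | 0
  17 | 01011000010011010010 | 0 | 1
  18 | 10110000100110100101 | 1 | 0
  19 | 01100001001101001010 | 0 | 0
  20 | 11000010011010010100 | 1 | 1
  21 | 10000100110100101001 | 1 | 1
  22 | 00001001101001010011 | 0 | 0
  23 | 00010011010010100110 | 0 | 1
  24 | 00100110100101001101 | 0 | 0
  25 | 01001101001010011010 | 0 | 0
  26 | 10011010010100110100 | 1 | 0
  27 | 00110100101001101000 | 0 | 1
  28 | 01101001010011010001 | 0 | 0
  29 | 11010010100110100010 | 1 | 0
  30 | 10100101001101000100 | 1 | 1
  31 | 01001010011010001001 | 0 | 0
  32 | 10010100110100010010 | 1 | 0
  33 | 00101001101000100100 | 0 | 0
  34 | 01010011010001001000 | 0 | 1
  35 | 10100110100010010001 | 1 | 1
  36 | 01001101000100100011 | 0 | 0
  37 | 10011010001001000110 | 1 | 0
  38 | 00110100010010001100 | 0 | 1
  39 | 01101000100100011001 | 0 | 0
  40 | 11010001001000110010 | 1 | 0
  41 | 10100010010001100100 | 1 | 1
  42 | 01000100100011001001 | 0 | 0
  43 | 10001001000110010010 | 1 | 1
  44 | 00010010001100100101 | 0 | 1
  45 | 00100100011001001011 | 0 | 0
  46 | 01001000110010010110 | 0 | 0
  47 | 10010001100100101100 | 1 | 0
  48 | 00100011001001011000 | 0 | 0
  49 | 01000110010010110000 | 0 | 0
  50 | 10001100100101100000 | 1 | 1
  51 | 00011001001011000001 | 0 | 1
  52 | 00110010010110000011 | 0 | 1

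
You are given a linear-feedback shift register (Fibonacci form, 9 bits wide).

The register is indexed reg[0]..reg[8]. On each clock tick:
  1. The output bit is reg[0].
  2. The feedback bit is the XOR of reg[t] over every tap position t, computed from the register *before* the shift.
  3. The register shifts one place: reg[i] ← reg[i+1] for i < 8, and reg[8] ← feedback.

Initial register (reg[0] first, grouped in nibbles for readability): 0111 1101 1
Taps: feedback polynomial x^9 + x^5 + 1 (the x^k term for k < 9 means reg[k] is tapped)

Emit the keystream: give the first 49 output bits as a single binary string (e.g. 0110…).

0111110111100000111111111000011110111000010110011

step | reg (before) | out | fb
   0 | 011111011 | 0 | 1
   1 | 111110111 | 1 | 1
   2 | 111101111 | 1 | 0
   3 | 111011110 | 1 | 0
   4 | 110111100 | 1 | 0
   5 | 101111000 | 1 | 0
   6 | 011110000 | 0 | 0
   7 | 111100000 | 1 | 1
   8 | 111000001 | 1 | 1
   9 | 110000011 | 1 | 1
  10 | 100000111 | 1 | 1
  11 | 000001111 | 0 | 1
  12 | 000011111 | 0 | 1
  13 | 000111111 | 0 | 1
  14 | 001111111 | 0 | 1
  15 | 011111111 | 0 | 1
  16 | 111111111 | 1 | 0
  17 | 111111110 | 1 | 0
  18 | 111111100 | 1 | 0
  19 | 111111000 | 1 | 0
  20 | 111110000 | 1 | 1
  21 | 111100001 | 1 | 1
  22 | 111000011 | 1 | 1
  23 | 110000111 | 1 | 1
  24 | 100001111 | 1 | 0
  25 | 000011110 | 0 | 1
  26 | 000111101 | 0 | 1
  27 | 001111011 | 0 | 1
  28 | 011110111 | 0 | 0
  29 | 111101110 | 1 | 0
  30 | 111011100 | 1 | 0
  31 | 110111000 | 1 | 0
  32 | 101110000 | 1 | 1
  33 | 011100001 | 0 | 0
  34 | 111000010 | 1 | 1
  35 | 110000101 | 1 | 1
  36 | 100001011 | 1 | 0
  37 | 000010110 | 0 | 0
  38 | 000101100 | 0 | 1
  39 | 001011001 | 0 | 1
  40 | 010110011 | 0 | 0
  41 | 101100110 | 1 | 1
  42 | 011001101 | 0 | 1
  43 | 110011011 | 1 | 0
  44 | 100110110 | 1 | 1
  45 | 001101101 | 0 | 1
  46 | 011011011 | 0 | 1
  47 | 110110111 | 1 | 1
  48 | 101101111 | 1 | 0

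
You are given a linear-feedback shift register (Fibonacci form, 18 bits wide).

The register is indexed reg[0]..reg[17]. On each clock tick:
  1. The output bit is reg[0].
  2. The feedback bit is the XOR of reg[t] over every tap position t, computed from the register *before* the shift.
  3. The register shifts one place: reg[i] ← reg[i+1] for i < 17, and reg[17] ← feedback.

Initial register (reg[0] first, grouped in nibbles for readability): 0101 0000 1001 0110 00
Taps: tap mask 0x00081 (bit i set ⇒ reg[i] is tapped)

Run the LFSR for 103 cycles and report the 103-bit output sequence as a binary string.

0101000010010110000001101110010101011101000100101111010100011010000111100000010101000111001010011011010

k : reg_k → out_k, fb_k
0: 010100001001011000 → 0, fb=0
1: 101000010010110000 → 1, fb=0
2: 010000100101100000 → 0, fb=0
3: 100001001011000000 → 1, fb=1
4: 000010010110000001 → 0, fb=1
5: 000100101100000011 → 0, fb=0
6: 001001011000000110 → 0, fb=1
7: 010010110000001101 → 0, fb=1
8: 100101100000011011 → 1, fb=1
9: 001011000000110111 → 0, fb=0
10: 010110000001101110 → 0, fb=0
11: 101100000011011100 → 1, fb=1
12: 011000000110111001 → 0, fb=0
13: 110000001101110010 → 1, fb=1
14: 100000011011100101 → 1, fb=0
15: 000000110111001010 → 0, fb=1
16: 000001101110010101 → 0, fb=0
17: 000011011100101010 → 0, fb=1
18: 000110111001010101 → 0, fb=1
19: 001101110010101011 → 0, fb=1
20: 011011100101010111 → 0, fb=0
21: 110111001010101110 → 1, fb=1
22: 101110010101011101 → 1, fb=0
23: 011100101010111010 → 0, fb=0
24: 111001010101110100 → 1, fb=0
25: 110010101011101000 → 1, fb=1
26: 100101010111010001 → 1, fb=0
27: 001010101110100010 → 0, fb=0
28: 010101011101000100 → 0, fb=1
29: 101010111010001001 → 1, fb=0
30: 010101110100010010 → 0, fb=1
31: 101011101000100101 → 1, fb=1
32: 010111010001001011 → 0, fb=1
33: 101110100010010111 → 1, fb=1
34: 011101000100101111 → 0, fb=0
35: 111010001001011110 → 1, fb=1
36: 110100010010111101 → 1, fb=0
37: 101000100101111010 → 1, fb=1
38: 010001001011110101 → 0, fb=0
39: 100010010111101010 → 1, fb=0
40: 000100101111010100 → 0, fb=0
41: 001001011110101000 → 0, fb=1
42: 010010111101010001 → 0, fb=1
43: 100101111010100011 → 1, fb=0
44: 001011110101000110 → 0, fb=1
45: 010111101010001101 → 0, fb=0
46: 101111010100011010 → 1, fb=0
47: 011110101000110100 → 0, fb=0
48: 111101010001101000 → 1, fb=0
49: 111010100011010000 → 1, fb=1
50: 110101000110100001 → 1, fb=1
51: 101010001101000011 → 1, fb=1
52: 010100011010000111 → 0, fb=1
53: 101000110100001111 → 1, fb=0
54: 010001101000011110 → 0, fb=0
55: 100011010000111100 → 1, fb=0
56: 000110100001111000 → 0, fb=0
57: 001101000011110000 → 0, fb=0
58: 011010000111100000 → 0, fb=0
59: 110100001111000000 → 1, fb=1
60: 101000011110000001 → 1, fb=0
61: 010000111100000010 → 0, fb=1
62: 100001111000000101 → 1, fb=0
63: 000011110000001010 → 0, fb=1
64: 000111100000010101 → 0, fb=0
65: 001111000000101010 → 0, fb=0
66: 011110000001010100 → 0, fb=0
67: 111100000010101000 → 1, fb=1
68: 111000000101010001 → 1, fb=1
69: 110000001010100011 → 1, fb=1
70: 100000010101000111 → 1, fb=0
71: 000000101010001110 → 0, fb=0
72: 000001010100011100 → 0, fb=1
73: 000010101000111001 → 0, fb=0
74: 000101010001110010 → 0, fb=1
75: 001010100011100101 → 0, fb=0
76: 010101000111001010 → 0, fb=0
77: 101010001110010100 → 1, fb=1
78: 010100011100101001 → 0, fb=1
79: 101000111001010011 → 1, fb=0
80: 010001110010100110 → 0, fb=1
81: 100011100101001101 → 1, fb=1
82: 000111001010011011 → 0, fb=0
83: 001110010100110110 → 0, fb=1
84: 011100101001101101 → 0, fb=0
85: 111001010011011010 → 1, fb=0
86: 110010100110110100 → 1, fb=1
87: 100101001101101001 → 1, fb=1
88: 001010011011010011 → 0, fb=1
89: 010100110110100111 → 0, fb=1
90: 101001101101001111 → 1, fb=1
91: 010011011010011111 → 0, fb=1
92: 100110110100111111 → 1, fb=0
93: 001101101001111110 → 0, fb=0
94: 011011010011111100 → 0, fb=1
95: 110110100111111001 → 1, fb=1
96: 101101001111110011 → 1, fb=1
97: 011010011111100111 → 0, fb=1
98: 110100111111001111 → 1, fb=0
99: 101001111110011110 → 1, fb=0
100: 010011111100111100 → 0, fb=1
101: 100111111001111001 → 1, fb=0
102: 001111110011110010 → 0, fb=1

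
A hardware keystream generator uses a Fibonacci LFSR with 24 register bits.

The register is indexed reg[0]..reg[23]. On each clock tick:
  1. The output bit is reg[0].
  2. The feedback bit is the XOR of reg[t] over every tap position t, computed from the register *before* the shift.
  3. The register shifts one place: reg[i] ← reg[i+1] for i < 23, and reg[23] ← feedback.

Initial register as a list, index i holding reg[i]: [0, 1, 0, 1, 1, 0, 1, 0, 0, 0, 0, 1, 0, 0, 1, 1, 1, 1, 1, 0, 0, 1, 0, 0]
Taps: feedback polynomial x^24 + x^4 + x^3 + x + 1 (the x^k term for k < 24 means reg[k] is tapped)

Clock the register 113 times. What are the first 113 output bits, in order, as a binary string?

01011010000100111110010010011111100101010100000010100101010000011100111010010001110100001100111000100001111110111

tick  register→output (feedback)
  0  010110100001001111100100→0 (1)
  1  101101000010011111001001→1 (0)
  2  011010000100111110010010→0 (0)
  3  110100001001111100100100→1 (1)
  4  101000010011111001001001→1 (1)
  5  010000100111110010010011→0 (1)
  6  100001001111100100100111→1 (1)
  7  000010011111001001001111→0 (1)
  8  000100111110010010011111→0 (1)
  9  001001111100100100111111→0 (0)
 10  010011111001001001111110→0 (0)
 11  100111110010010011111100→1 (1)
 12  001111100100100111111001→0 (0)
 13  011111001001001111110010→0 (1)
 14  111110010010011111100101→1 (0)
 15  111100100100111111001010→1 (1)
 16  111001001001111110010101→1 (0)
 17  110010010011111100101010→1 (1)
 18  100100100111111001010101→1 (0)
 19  001001001111110010101010→0 (0)
 20  010010011111100101010100→0 (0)
 21  100100111111001010101000→1 (0)
 22  001001111110010101010000→0 (0)
 23  010011111100101010100000→0 (0)
 24  100111111001010101000000→1 (1)
 25  001111110010101010000001→0 (0)
 26  011111100101010100000010→0 (1)
 27  111111001010101000000101→1 (0)
 28  111110010101010000001010→1 (0)
 29  111100101010100000010100→1 (1)
 30  111001010101000000101001→1 (0)
 31  110010101010000001010010→1 (1)
 32  100101010100000010100101→1 (0)
 33  001010101000000101001010→0 (1)
 34  010101010000001010010101→0 (0)
 35  101010100000010100101010→1 (0)
 36  010101000000101001010100→0 (0)
 37  101010000001010010101000→1 (0)
 38  010100000010100101010000→0 (0)
 39  101000000101001010100000→1 (1)
 40  010000001010010101000001→0 (1)
 41  100000010100101010000011→1 (1)
 42  000000101001010100000111→0 (0)
 43  000001010010101000001110→0 (0)
 44  000010100101010000011100→0 (1)
 45  000101001010100000111001→0 (1)
 46  001010010101000001110011→0 (1)
 47  010100101010000011100111→0 (0)
 48  101001010100000111001110→1 (1)
 49  010010101000001110011101→0 (0)
 50  100101010000011100111010→1 (0)
 51  001010100000111001110100→0 (1)
 52  010101000001110011101001→0 (0)
 53  101010000011100111010010→1 (0)
 54  010100000111001110100100→0 (0)
 55  101000001110011101001000→1 (1)
 56  010000011100111010010001→0 (1)
 57  100000111001110100100011→1 (1)
 58  000001110011101001000111→0 (0)
 59  000011100111010010001110→0 (1)
 60  000111001110100100011101→0 (0)
 61  001110011101001000111010→0 (0)
 62  011100111010010001110100→0 (0)
 63  111001110100100011101000→1 (0)
 64  110011101001000111010000→1 (1)
 65  100111010010001110100001→1 (1)
 66  001110100100011101000011→0 (0)
 67  011101001000111010000110→0 (0)
 68  111010010001110100001100→1 (1)
 69  110100100011101000011001→1 (1)
 70  101001000111010000110011→1 (1)
 71  010010001110100001100111→0 (0)
 72  100100011101000011001110→1 (0)
 73  001000111010000110011100→0 (0)
 74  010001110100001100111000→0 (1)
 75  100011101000011001110001→1 (0)
 76  000111010000110011100010→0 (0)
 77  001110100001100111000100→0 (0)
 78  011101000011001110001000→0 (0)
 79  111010000110011100010000→1 (1)
 80  110100001100111000100001→1 (1)
 81  101000011001110001000011→1 (1)
 82  010000110011100010000111→0 (1)
 83  100001100111000100001111→1 (1)
 84  000011001110001000011111→0 (1)
 85  000110011100010000111111→0 (0)
 86  001100111000100001111110→0 (1)
 87  011001110001000011111101→0 (1)
 88  110011100010000111111011→1 (1)
 89  100111000100001111110111→1 (1)
 90  001110001000011111101111→0 (0)
 91  011100010000111111011110→0 (0)
 92  111000100001111110111100→1 (0)
 93  110001000011111101111000→1 (0)
 94  100010000111111011110000→1 (0)
 95  000100001111110111100000→0 (1)
 96  001000011111101111000001→0 (0)
 97  010000111111011110000010→0 (1)
 98  100001111110111100000101→1 (1)
 99  000011111101111000001011→0 (1)
100  000111111011110000010111→0 (0)
101  001111110111100000101110→0 (0)
102  011111101111000001011100→0 (1)
103  111111011110000010111001→1 (0)
104  111110111100000101110010→1 (0)
105  111101111000001011100100→1 (1)
106  111011110000010111001001→1 (1)
107  110111100000101110010011→1 (0)
108  101111000001011100100110→1 (1)
109  011110000010111001001101→0 (1)
110  111100000101110010011011→1 (1)
111  111000001011100100110111→1 (0)
112  110000010111001001101110→1 (0)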